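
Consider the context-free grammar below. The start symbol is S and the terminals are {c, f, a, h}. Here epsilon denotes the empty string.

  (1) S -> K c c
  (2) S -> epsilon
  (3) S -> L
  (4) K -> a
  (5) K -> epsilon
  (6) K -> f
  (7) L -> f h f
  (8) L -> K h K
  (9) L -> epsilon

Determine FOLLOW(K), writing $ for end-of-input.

{$, c, h}

FIRST(K): from K->a we get {a}; from K->epsilon we get {epsilon}; from K->f we get {f}. So FIRST(K) = {epsilon, a, f}.
FIRST(L): from L->f h f we get {f}; from L->K h K we get {a, f, h}; from L->epsilon we get {epsilon}. So FIRST(L) = {epsilon, a, f, h}.
FIRST(S): from S->K c c we get {a, c, f}; from S->epsilon we get {epsilon}; from S->L we get {epsilon, a, f, h}. So FIRST(S) = {epsilon, a, c, f, h}.
FOLLOW(S) includes $ since S is the start symbol.
FOLLOW(S): S appears on no right-hand side. Thus FOLLOW(S) = {$}.
FOLLOW(L): in S->L, the suffix after L is empty, so FOLLOW(L) ⊇ FOLLOW(S) = {$}. Thus FOLLOW(L) = {$}.
FOLLOW(K): in S->K c c, K is followed by c c with FIRST {c}; in L->K h K (occurrence 1), K is followed by h K with FIRST {h}; in L->K h K (occurrence 2), the suffix after K is empty, so FOLLOW(K) ⊇ FOLLOW(L) = {$}. Thus FOLLOW(K) = {$, c, h}.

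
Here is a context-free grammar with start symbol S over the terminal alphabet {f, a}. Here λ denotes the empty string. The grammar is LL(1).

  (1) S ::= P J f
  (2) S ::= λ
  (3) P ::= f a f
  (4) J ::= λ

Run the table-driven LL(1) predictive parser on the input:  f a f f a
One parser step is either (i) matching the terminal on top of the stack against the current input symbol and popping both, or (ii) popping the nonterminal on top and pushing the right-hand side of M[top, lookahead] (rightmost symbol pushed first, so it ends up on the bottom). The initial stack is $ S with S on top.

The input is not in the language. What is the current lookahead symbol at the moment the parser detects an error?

a

step 1: stack=$ S  input=f a f f a $  — expand S ::= P J f
step 2: stack=$ f J P  input=f a f f a $  — expand P ::= f a f
step 3: stack=$ f J f a f  input=f a f f a $  — match f
step 4: stack=$ f J f a  input=a f f a $  — match a
step 5: stack=$ f J f  input=f f a $  — match f
step 6: stack=$ f J  input=f a $  — expand J ::= λ
step 7: stack=$ f  input=f a $  — match f
step 8: stack=$  input=a $  — error: stack empty but input remains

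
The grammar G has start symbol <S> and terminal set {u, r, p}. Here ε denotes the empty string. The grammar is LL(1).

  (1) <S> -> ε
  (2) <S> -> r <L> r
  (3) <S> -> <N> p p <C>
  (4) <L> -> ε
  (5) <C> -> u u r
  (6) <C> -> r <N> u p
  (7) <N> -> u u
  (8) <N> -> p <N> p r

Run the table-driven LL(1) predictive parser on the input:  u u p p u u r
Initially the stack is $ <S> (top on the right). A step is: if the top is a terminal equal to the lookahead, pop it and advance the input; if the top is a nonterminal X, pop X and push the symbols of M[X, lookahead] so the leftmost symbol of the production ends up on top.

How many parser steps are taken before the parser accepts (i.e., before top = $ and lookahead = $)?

10

      Stack          Input            Action
   1  $ <S>          u u p p u u r $  expand <S> -> <N> p p <C>
   2  $ <C> p p <N>  u u p p u u r $  expand <N> -> u u
   3  $ <C> p p u u  u u p p u u r $  match u
   4  $ <C> p p u    u p p u u r $    match u
   5  $ <C> p p      p p u u r $      match p
   6  $ <C> p        p u u r $        match p
   7  $ <C>          u u r $          expand <C> -> u u r
   8  $ r u u        u u r $          match u
   9  $ r u          u r $            match u
  10  $ r            r $              match r
Accept reached after 10 steps.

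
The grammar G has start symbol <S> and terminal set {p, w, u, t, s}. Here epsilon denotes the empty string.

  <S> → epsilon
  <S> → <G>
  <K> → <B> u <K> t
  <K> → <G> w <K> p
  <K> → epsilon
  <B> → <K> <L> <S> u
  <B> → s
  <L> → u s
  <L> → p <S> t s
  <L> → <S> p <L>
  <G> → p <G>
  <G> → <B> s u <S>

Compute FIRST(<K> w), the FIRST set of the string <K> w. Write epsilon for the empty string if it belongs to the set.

FIRST(<S>): from <S>→epsilon we get {epsilon}; from <S>→<G> we get {p, s, u}. So FIRST(<S>) = {epsilon, p, s, u}.
FIRST(<L>): from <L>→u s we get {u}; from <L>→p <S> t s we get {p}; from <L>→<S> p <L> we get {p, s, u}. So FIRST(<L>) = {p, s, u}.
FIRST(<K>): from <K>→<B> u <K> t we get {p, s, u}; from <K>→<G> w <K> p we get {p, s, u}; from <K>→epsilon we get {epsilon}. So FIRST(<K>) = {epsilon, p, s, u}.
FIRST(<B>): from <B>→<K> <L> <S> u we get {p, s, u}; from <B>→s we get {s}. So FIRST(<B>) = {p, s, u}.
FIRST(<G>): from <G>→p <G> we get {p}; from <G>→<B> s u <S> we get {p, s, u}. So FIRST(<G>) = {p, s, u}.
FIRST(<K> w): take FIRST of each symbol in turn, carrying on past any symbol whose FIRST contains epsilon; result {p, s, u, w}.

{p, s, u, w}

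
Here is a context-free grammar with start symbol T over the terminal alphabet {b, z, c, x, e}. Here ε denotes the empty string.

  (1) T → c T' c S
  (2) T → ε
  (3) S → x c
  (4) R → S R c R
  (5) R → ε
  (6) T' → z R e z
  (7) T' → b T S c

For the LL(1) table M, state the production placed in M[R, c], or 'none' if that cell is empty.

R → ε

FIRST(T) = {ε, c}
FIRST(S) = {x}
FIRST(T') = {b, z}
FIRST(R) = {ε, x}  (via S R c R)
FOLLOW(T) includes $ since T is the start symbol.
FOLLOW(R): in R→S R c R (occurrence 1), R is followed by c R with FIRST {c}; in R→S R c R (occurrence 2), the suffix after R is empty (adds nothing new); in T'→z R e z, R is followed by e z with FIRST {e}. Thus FOLLOW(R) = {c, e}.
For R → S R c R: FIRST(S R c R) = {x}, so it goes in M[R, t] for t ∈ {x}.
For R → ε: FIRST(ε) = {ε}, so it goes in M[R, t] for t ∈ {}; since ε ∈ FIRST, also for every t ∈ FOLLOW(R) = {c, e}.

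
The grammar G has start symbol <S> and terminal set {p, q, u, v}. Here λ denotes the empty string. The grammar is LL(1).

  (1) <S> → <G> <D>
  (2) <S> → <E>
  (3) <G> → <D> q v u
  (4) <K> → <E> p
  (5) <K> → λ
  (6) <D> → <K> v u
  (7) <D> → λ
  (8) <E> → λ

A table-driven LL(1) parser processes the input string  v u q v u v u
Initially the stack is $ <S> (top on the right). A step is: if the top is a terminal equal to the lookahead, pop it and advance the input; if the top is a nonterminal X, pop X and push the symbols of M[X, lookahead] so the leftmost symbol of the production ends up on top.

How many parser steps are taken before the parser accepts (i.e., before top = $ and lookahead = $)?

step 1: stack=$ <S>  input=v u q v u v u $  — expand <S> → <G> <D>
step 2: stack=$ <D> <G>  input=v u q v u v u $  — expand <G> → <D> q v u
step 3: stack=$ <D> u v q <D>  input=v u q v u v u $  — expand <D> → <K> v u
step 4: stack=$ <D> u v q u v <K>  input=v u q v u v u $  — expand <K> → λ
step 5: stack=$ <D> u v q u v  input=v u q v u v u $  — match v
step 6: stack=$ <D> u v q u  input=u q v u v u $  — match u
step 7: stack=$ <D> u v q  input=q v u v u $  — match q
step 8: stack=$ <D> u v  input=v u v u $  — match v
step 9: stack=$ <D> u  input=u v u $  — match u
step 10: stack=$ <D>  input=v u $  — expand <D> → <K> v u
step 11: stack=$ u v <K>  input=v u $  — expand <K> → λ
step 12: stack=$ u v  input=v u $  — match v
step 13: stack=$ u  input=u $  — match u
Accept reached after 13 steps.

13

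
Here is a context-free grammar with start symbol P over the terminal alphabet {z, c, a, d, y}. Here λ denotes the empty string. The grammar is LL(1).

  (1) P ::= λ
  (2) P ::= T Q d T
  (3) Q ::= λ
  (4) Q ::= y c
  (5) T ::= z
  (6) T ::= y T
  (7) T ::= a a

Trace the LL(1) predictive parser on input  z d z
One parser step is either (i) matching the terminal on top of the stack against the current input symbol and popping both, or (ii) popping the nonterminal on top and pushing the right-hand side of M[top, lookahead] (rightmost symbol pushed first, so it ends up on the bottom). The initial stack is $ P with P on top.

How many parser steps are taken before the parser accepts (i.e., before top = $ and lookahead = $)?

     Stack      Input    Action
  1  $ P        z d z $  expand P ::= T Q d T
  2  $ T d Q T  z d z $  expand T ::= z
  3  $ T d Q z  z d z $  match z
  4  $ T d Q    d z $    expand Q ::= λ
  5  $ T d      d z $    match d
  6  $ T        z $      expand T ::= z
  7  $ z        z $      match z
Accept reached after 7 steps.

7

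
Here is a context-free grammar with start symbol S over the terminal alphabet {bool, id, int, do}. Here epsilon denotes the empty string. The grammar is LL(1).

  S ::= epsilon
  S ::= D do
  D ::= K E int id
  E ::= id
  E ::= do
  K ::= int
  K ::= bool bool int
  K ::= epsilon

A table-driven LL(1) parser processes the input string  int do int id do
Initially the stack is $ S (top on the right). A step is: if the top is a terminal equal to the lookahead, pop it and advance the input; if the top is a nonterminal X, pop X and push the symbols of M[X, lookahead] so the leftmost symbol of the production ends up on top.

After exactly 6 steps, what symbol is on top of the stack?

int

step 1: stack=$ S  input=int do int id do $  — expand S ::= D do
step 2: stack=$ do D  input=int do int id do $  — expand D ::= K E int id
step 3: stack=$ do id int E K  input=int do int id do $  — expand K ::= int
step 4: stack=$ do id int E int  input=int do int id do $  — match int
step 5: stack=$ do id int E  input=do int id do $  — expand E ::= do
step 6: stack=$ do id int do  input=do int id do $  — match do
Stack after step 6: $ do id int (top = int).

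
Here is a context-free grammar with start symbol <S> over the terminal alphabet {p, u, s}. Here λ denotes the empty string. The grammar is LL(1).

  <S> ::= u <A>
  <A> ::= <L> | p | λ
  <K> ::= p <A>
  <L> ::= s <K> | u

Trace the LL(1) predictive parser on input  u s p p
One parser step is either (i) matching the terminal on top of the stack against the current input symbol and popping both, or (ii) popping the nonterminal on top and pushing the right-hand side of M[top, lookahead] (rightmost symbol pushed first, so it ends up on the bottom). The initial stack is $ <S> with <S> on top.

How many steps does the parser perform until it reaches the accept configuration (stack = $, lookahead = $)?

step 1: stack=$ <S>  input=u s p p $  — expand <S> ::= u <A>
step 2: stack=$ <A> u  input=u s p p $  — match u
step 3: stack=$ <A>  input=s p p $  — expand <A> ::= <L>
step 4: stack=$ <L>  input=s p p $  — expand <L> ::= s <K>
step 5: stack=$ <K> s  input=s p p $  — match s
step 6: stack=$ <K>  input=p p $  — expand <K> ::= p <A>
step 7: stack=$ <A> p  input=p p $  — match p
step 8: stack=$ <A>  input=p $  — expand <A> ::= p
step 9: stack=$ p  input=p $  — match p
Accept reached after 9 steps.

9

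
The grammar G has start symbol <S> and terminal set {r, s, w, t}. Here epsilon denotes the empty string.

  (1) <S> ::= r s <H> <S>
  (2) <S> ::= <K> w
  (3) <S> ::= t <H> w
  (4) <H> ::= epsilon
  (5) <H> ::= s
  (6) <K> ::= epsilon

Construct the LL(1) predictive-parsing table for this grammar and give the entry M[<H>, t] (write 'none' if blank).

<H> ::= epsilon

FIRST(<H>) = {epsilon, s}
FIRST(<K>) = {epsilon}
FIRST(<S>) = {r, t, w}  (via <K> w)
FOLLOW(<S>) includes $ since <S> is the start symbol.
FOLLOW(<H>): in <S>::=r s <H> <S>, <H> is followed by <S> with FIRST {r, t, w}; in <S>::=t <H> w, <H> is followed by w with FIRST {w}. Thus FOLLOW(<H>) = {r, t, w}.
For <H> ::= epsilon: FIRST(epsilon) = {epsilon}, so it goes in M[<H>, t] for t ∈ {}; since epsilon ∈ FIRST, also for every t ∈ FOLLOW(<H>) = {r, t, w}.
For <H> ::= s: FIRST(s) = {s}, so it goes in M[<H>, t] for t ∈ {s}.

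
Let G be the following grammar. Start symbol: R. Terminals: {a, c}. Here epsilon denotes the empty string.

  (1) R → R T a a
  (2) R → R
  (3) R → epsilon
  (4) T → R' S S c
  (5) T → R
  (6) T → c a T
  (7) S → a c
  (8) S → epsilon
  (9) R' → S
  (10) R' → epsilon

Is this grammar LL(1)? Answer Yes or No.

No

FIRST(R) = {epsilon, a, c}
FIRST(T) = {epsilon, a, c}
FIRST(S) = {epsilon, a}
FIRST(R') = {epsilon, a}
FOLLOW(R) = {$, a, c}
FOLLOW(T) = {a}
FOLLOW(S) = {a, c}
FOLLOW(R') = {a, c}
Cell M[R, $] receives both R → R and R → epsilon — the grammar is not LL(1).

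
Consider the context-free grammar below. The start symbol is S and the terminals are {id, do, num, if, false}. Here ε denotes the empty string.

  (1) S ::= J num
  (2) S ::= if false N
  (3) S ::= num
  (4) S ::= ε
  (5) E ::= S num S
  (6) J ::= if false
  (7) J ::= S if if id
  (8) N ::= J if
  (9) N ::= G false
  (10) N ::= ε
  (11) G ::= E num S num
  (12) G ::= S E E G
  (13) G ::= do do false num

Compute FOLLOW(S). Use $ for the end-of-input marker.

{$, do, if, num}

FIRST(S): from S::=J num we get {if, num}; from S::=if false N we get {if}; from S::=num we get {num}; from S::=ε we get {ε}. So FIRST(S) = {ε, if, num}.
FIRST(E): from E::=S num S we get {if, num}. So FIRST(E) = {if, num}.
FIRST(J): from J::=if false we get {if}; from J::=S if if id we get {if, num}. So FIRST(J) = {if, num}.
FIRST(G): from G::=E num S num we get {if, num}; from G::=S E E G we get {if, num}; from G::=do do false num we get {do}. So FIRST(G) = {do, if, num}.
FIRST(N): from N::=J if we get {if, num}; from N::=G false we get {do, if, num}; from N::=ε we get {ε}. So FIRST(N) = {ε, do, if, num}.
FOLLOW(S) includes $ since S is the start symbol.
FOLLOW(E): in G::=E num S num, E is followed by num S num with FIRST {num}; in G::=S E E G (occurrence 1), E is followed by E G with FIRST {if, num}; in G::=S E E G (occurrence 2), E is followed by G with FIRST {do, if, num}. Thus FOLLOW(E) = {do, if, num}.
FOLLOW(S): in E::=S num S (occurrence 1), S is followed by num S with FIRST {num}; in E::=S num S (occurrence 2), the suffix after S is empty, so FOLLOW(S) ⊇ FOLLOW(E) = {do, if, num}; in J::=S if if id, S is followed by if if id with FIRST {if}; in G::=E num S num, S is followed by num with FIRST {num}; in G::=S E E G, S is followed by E E G with FIRST {if, num}. Thus FOLLOW(S) = {$, do, if, num}.
FOLLOW(J): in S::=J num, J is followed by num with FIRST {num}; in N::=J if, J is followed by if with FIRST {if}. Thus FOLLOW(J) = {if, num}.
FOLLOW(N): in S::=if false N, the suffix after N is empty, so FOLLOW(N) ⊇ FOLLOW(S) = {$, do, if, num}. Thus FOLLOW(N) = {$, do, if, num}.
FOLLOW(G): in N::=G false, G is followed by false with FIRST {false}; in G::=S E E G, the suffix after G is empty (adds nothing new). Thus FOLLOW(G) = {false}.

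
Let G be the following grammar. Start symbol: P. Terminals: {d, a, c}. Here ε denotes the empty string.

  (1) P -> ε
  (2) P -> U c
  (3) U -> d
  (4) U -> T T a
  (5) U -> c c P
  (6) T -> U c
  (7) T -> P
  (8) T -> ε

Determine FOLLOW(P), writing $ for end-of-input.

{$, a, c, d}

FIRST(P): from P->ε we get {ε}; from P->U c we get {a, c, d}. So FIRST(P) = {ε, a, c, d}.
FIRST(U): from U->d we get {d}; from U->T T a we get {a, c, d}; from U->c c P we get {c}. So FIRST(U) = {a, c, d}.
FIRST(T): from T->U c we get {a, c, d}; from T->P we get {ε, a, c, d}; from T->ε we get {ε}. So FIRST(T) = {ε, a, c, d}.
FOLLOW(P) includes $ since P is the start symbol.
FOLLOW(U): in P->U c, U is followed by c with FIRST {c}; in T->U c, U is followed by c with FIRST {c}. Thus FOLLOW(U) = {c}.
FOLLOW(T): in U->T T a (occurrence 1), T is followed by T a with FIRST {a, c, d}; in U->T T a (occurrence 2), T is followed by a with FIRST {a}. Thus FOLLOW(T) = {a, c, d}.
FOLLOW(P): in U->c c P, the suffix after P is empty, so FOLLOW(P) ⊇ FOLLOW(U) = {c}; in T->P, the suffix after P is empty, so FOLLOW(P) ⊇ FOLLOW(T) = {a, c, d}. Thus FOLLOW(P) = {$, a, c, d}.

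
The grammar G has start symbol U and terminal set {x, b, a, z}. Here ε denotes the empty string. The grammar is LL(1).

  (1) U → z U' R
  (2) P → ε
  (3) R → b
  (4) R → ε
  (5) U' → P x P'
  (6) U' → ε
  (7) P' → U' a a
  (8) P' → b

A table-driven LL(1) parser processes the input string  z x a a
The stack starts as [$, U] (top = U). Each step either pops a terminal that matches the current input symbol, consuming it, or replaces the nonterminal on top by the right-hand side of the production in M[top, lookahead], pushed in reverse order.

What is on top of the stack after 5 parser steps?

step 1: stack=$ U  input=z x a a $  — expand U → z U' R
step 2: stack=$ R U' z  input=z x a a $  — match z
step 3: stack=$ R U'  input=x a a $  — expand U' → P x P'
step 4: stack=$ R P' x P  input=x a a $  — expand P → ε
step 5: stack=$ R P' x  input=x a a $  — match x
Stack after step 5: $ R P' (top = P').

P'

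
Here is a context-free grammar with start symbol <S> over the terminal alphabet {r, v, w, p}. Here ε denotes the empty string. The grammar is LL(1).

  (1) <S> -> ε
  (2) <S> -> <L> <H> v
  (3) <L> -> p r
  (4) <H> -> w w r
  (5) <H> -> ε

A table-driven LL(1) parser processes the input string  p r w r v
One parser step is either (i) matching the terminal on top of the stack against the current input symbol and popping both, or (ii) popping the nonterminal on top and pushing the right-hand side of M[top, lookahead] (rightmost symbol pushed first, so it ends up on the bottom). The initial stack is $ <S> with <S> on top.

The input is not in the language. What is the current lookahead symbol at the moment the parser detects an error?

r

     Stack        Input        Action
  1  $ <S>        p r w r v $  expand <S> -> <L> <H> v
  2  $ v <H> <L>  p r w r v $  expand <L> -> p r
  3  $ v <H> r p  p r w r v $  match p
  4  $ v <H> r    r w r v $    match r
  5  $ v <H>      w r v $      expand <H> -> w w r
  6  $ v r w w    w r v $      match w
  7  $ v r w      r v $        error: top is terminal w but lookahead is r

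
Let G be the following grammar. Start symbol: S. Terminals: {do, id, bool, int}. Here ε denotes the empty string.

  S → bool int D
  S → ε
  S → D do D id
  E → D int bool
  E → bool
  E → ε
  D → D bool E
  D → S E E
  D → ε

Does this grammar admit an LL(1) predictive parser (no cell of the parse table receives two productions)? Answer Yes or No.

No

FIRST(S) = {ε, bool, do, int}
FIRST(E) = {ε, bool, do, int}
FIRST(D) = {ε, bool, do, int}
FOLLOW(S) = {$, bool, do, id, int}
FOLLOW(E) = {$, bool, do, id, int}
FOLLOW(D) = {$, bool, do, id, int}
Cell M[D, $] receives both D → S E E and D → ε — the grammar is not LL(1).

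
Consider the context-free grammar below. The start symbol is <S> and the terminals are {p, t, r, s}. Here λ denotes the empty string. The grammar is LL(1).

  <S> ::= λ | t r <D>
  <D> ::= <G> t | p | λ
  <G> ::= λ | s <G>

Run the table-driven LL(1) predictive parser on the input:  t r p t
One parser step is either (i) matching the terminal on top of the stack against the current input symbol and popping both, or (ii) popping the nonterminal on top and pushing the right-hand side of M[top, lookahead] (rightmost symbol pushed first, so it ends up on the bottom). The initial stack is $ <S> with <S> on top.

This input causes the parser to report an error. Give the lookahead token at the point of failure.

t

     Stack      Input      Action
  1  $ <S>      t r p t $  expand <S> ::= t r <D>
  2  $ <D> r t  t r p t $  match t
  3  $ <D> r    r p t $    match r
  4  $ <D>      p t $      expand <D> ::= p
  5  $ p        p t $      match p
  6  $          t $        error: stack empty but input remains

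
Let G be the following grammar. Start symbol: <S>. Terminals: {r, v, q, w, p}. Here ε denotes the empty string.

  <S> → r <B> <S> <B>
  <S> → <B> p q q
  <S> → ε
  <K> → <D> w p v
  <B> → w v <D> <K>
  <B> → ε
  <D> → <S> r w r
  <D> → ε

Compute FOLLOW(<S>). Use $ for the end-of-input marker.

FIRST(<B>) = {ε, w}
FIRST(<S>) = {ε, p, r, w}  (via <B> p q q)
FIRST(<D>) = {ε, p, r, w}  (via <S> r w r)
FIRST(<K>) = {p, r, w}  (via <D> w p v)
FOLLOW(<S>) includes $ since <S> is the start symbol.
FOLLOW(<S>): in <S>→r <B> <S> <B>, <S> is followed by <B> with FIRST {ε, w}; in <S>→r <B> <S> <B>, the suffix after <S> is nullable (adds nothing new); in <D>→<S> r w r, <S> is followed by r w r with FIRST {r}. Thus FOLLOW(<S>) = {$, r, w}.
FOLLOW(<B>): in <S>→r <B> <S> <B> (occurrence 1), <B> is followed by <S> <B> with FIRST {ε, p, r, w}; in <S>→r <B> <S> <B> (occurrence 1), the suffix after <B> is nullable, so FOLLOW(<B>) ⊇ FOLLOW(<S>) = {$, r, w}; in <S>→r <B> <S> <B> (occurrence 2), the suffix after <B> is empty, so FOLLOW(<B>) ⊇ FOLLOW(<S>) = {$, r, w}; in <S>→<B> p q q, <B> is followed by p q q with FIRST {p}. Thus FOLLOW(<B>) = {$, p, r, w}.
FOLLOW(<K>): in <B>→w v <D> <K>, the suffix after <K> is empty, so FOLLOW(<K>) ⊇ FOLLOW(<B>) = {$, p, r, w}. Thus FOLLOW(<K>) = {$, p, r, w}.
FOLLOW(<D>): in <K>→<D> w p v, <D> is followed by w p v with FIRST {w}; in <B>→w v <D> <K>, <D> is followed by <K> with FIRST {p, r, w}. Thus FOLLOW(<D>) = {p, r, w}.

{$, r, w}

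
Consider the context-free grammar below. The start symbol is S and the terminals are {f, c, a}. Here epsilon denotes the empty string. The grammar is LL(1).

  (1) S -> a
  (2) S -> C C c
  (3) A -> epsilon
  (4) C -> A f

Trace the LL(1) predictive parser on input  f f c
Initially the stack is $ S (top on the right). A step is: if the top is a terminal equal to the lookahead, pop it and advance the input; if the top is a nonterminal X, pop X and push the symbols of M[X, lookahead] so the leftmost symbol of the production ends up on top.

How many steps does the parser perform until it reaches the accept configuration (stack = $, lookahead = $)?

8

step 1: stack=$ S  input=f f c $  — expand S -> C C c
step 2: stack=$ c C C  input=f f c $  — expand C -> A f
step 3: stack=$ c C f A  input=f f c $  — expand A -> epsilon
step 4: stack=$ c C f  input=f f c $  — match f
step 5: stack=$ c C  input=f c $  — expand C -> A f
step 6: stack=$ c f A  input=f c $  — expand A -> epsilon
step 7: stack=$ c f  input=f c $  — match f
step 8: stack=$ c  input=c $  — match c
Accept reached after 8 steps.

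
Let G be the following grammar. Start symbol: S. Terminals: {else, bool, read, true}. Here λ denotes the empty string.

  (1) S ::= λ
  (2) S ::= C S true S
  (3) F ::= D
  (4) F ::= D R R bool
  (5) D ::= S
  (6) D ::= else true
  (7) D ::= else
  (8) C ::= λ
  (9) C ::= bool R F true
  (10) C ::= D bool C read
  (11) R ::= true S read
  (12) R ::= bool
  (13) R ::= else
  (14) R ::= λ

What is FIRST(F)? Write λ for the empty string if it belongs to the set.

FIRST(R): from R::=true S read we get {true}; from R::=bool we get {bool}; from R::=else we get {else}; from R::=λ we get {λ}. So FIRST(R) = {λ, bool, else, true}.
FIRST(S): from S::=λ we get {λ}; from S::=C S true S we get {bool, else, true}. So FIRST(S) = {λ, bool, else, true}.
FIRST(D): from D::=S we get {λ, bool, else, true}; from D::=else true we get {else}; from D::=else we get {else}. So FIRST(D) = {λ, bool, else, true}.
FIRST(F): from F::=D we get {λ, bool, else, true}; from F::=D R R bool we get {bool, else, true}. So FIRST(F) = {λ, bool, else, true}.
FIRST(C): from C::=λ we get {λ}; from C::=bool R F true we get {bool}; from C::=D bool C read we get {bool, else, true}. So FIRST(C) = {λ, bool, else, true}.

{λ, bool, else, true}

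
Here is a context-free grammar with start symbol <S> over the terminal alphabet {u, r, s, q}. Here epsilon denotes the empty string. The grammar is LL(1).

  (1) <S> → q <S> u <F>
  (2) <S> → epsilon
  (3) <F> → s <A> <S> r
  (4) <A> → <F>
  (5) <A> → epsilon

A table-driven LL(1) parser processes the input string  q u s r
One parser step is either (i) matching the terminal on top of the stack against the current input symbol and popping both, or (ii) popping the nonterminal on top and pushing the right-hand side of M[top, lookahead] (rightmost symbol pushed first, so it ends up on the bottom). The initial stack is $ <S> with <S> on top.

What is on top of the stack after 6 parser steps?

step 1: stack=$ <S>  input=q u s r $  — expand <S> → q <S> u <F>
step 2: stack=$ <F> u <S> q  input=q u s r $  — match q
step 3: stack=$ <F> u <S>  input=u s r $  — expand <S> → epsilon
step 4: stack=$ <F> u  input=u s r $  — match u
step 5: stack=$ <F>  input=s r $  — expand <F> → s <A> <S> r
step 6: stack=$ r <S> <A> s  input=s r $  — match s
Stack after step 6: $ r <S> <A> (top = <A>).

<A>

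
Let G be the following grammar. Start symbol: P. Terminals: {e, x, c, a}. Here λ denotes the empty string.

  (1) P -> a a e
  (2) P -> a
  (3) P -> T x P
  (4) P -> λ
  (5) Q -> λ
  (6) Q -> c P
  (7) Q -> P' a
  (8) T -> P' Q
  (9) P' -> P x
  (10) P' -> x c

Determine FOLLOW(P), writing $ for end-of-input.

FIRST(P): from P->a a e we get {a}; from P->a we get {a}; from P->T x P we get {a, x}; from P->λ we get {λ}. So FIRST(P) = {λ, a, x}.
FIRST(P'): from P'->P x we get {a, x}; from P'->x c we get {x}. So FIRST(P') = {a, x}.
FIRST(Q): from Q->λ we get {λ}; from Q->c P we get {c}; from Q->P' a we get {a, x}. So FIRST(Q) = {λ, a, c, x}.
FIRST(T): from T->P' Q we get {a, x}. So FIRST(T) = {a, x}.
FOLLOW(P) includes $ since P is the start symbol.
FOLLOW(T): in P->T x P, T is followed by x P with FIRST {x}. Thus FOLLOW(T) = {x}.
FOLLOW(Q): in T->P' Q, the suffix after Q is empty, so FOLLOW(Q) ⊇ FOLLOW(T) = {x}. Thus FOLLOW(Q) = {x}.
FOLLOW(P): in P->T x P, the suffix after P is empty (adds nothing new); in Q->c P, the suffix after P is empty, so FOLLOW(P) ⊇ FOLLOW(Q) = {x}; in P'->P x, P is followed by x with FIRST {x}. Thus FOLLOW(P) = {$, x}.
FOLLOW(P'): in Q->P' a, P' is followed by a with FIRST {a}; in T->P' Q, P' is followed by Q with FIRST {λ, a, c, x}; in T->P' Q, the suffix after P' is nullable, so FOLLOW(P') ⊇ FOLLOW(T) = {x}. Thus FOLLOW(P') = {a, c, x}.

{$, x}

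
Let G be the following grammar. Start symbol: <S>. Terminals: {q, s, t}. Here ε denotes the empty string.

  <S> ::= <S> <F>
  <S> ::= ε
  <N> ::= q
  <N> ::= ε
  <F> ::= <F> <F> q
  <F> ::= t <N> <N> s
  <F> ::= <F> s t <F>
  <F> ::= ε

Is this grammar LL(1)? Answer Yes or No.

No

FIRST(<S>) = {ε, q, s, t}
FIRST(<N>) = {ε, q}
FIRST(<F>) = {ε, q, s, t}
FOLLOW(<S>) = {$, q, s, t}
FOLLOW(<N>) = {q, s}
FOLLOW(<F>) = {$, q, s, t}
Cell M[<F>, q] receives both <F> ::= <F> <F> q and <F> ::= <F> s t <F> and <F> ::= ε — the grammar is not LL(1).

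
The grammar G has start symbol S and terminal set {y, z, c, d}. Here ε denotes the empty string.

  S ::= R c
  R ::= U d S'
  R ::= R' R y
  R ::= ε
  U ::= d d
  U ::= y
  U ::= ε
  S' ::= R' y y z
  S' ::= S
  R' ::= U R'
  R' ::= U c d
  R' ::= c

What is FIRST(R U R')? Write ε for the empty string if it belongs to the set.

FIRST(U) = {ε, d, y}
FIRST(R') = {c, d, y}  (via U R', U c d)
FIRST(R) = {ε, c, d, y}  (via U d S', R' R y)
FIRST(S) = {c, d, y}  (via R c)
FIRST(S') = {c, d, y}  (via R' y y z, S)
FIRST(R U R'): take FIRST of each symbol in turn, carrying on past any symbol whose FIRST contains ε; result {c, d, y}.

{c, d, y}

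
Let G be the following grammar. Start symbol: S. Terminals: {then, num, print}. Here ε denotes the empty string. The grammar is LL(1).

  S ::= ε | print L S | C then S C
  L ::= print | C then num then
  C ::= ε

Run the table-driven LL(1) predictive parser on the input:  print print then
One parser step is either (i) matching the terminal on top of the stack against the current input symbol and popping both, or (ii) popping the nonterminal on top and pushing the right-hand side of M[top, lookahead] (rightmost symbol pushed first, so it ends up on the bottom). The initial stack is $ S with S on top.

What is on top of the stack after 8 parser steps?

     Stack         Input               Action
  1  $ S           print print then $  expand S ::= print L S
  2  $ S L print   print print then $  match print
  3  $ S L         print then $        expand L ::= print
  4  $ S print     print then $        match print
  5  $ S           then $              expand S ::= C then S C
  6  $ C S then C  then $              expand C ::= ε
  7  $ C S then    then $              match then
  8  $ C S         $                   expand S ::= ε
Stack after step 8: $ C (top = C).

C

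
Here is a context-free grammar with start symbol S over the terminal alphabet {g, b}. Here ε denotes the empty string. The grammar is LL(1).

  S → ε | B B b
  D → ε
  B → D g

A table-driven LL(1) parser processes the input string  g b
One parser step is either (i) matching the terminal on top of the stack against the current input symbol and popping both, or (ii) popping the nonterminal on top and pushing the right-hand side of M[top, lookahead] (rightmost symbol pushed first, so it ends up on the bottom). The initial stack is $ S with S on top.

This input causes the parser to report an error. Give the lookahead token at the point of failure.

step 1: stack=$ S  input=g b $  — expand S → B B b
step 2: stack=$ b B B  input=g b $  — expand B → D g
step 3: stack=$ b B g D  input=g b $  — expand D → ε
step 4: stack=$ b B g  input=g b $  — match g
step 5: stack=$ b B  input=b $  — error: M[B, b] is empty

b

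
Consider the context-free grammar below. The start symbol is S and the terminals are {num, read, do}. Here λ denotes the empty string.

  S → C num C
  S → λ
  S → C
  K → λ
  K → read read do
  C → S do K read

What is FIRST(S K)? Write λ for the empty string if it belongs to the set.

FIRST(K): from K→λ we get {λ}; from K→read read do we get {read}. So FIRST(K) = {λ, read}.
FIRST(S): from S→C num C we get {do}; from S→λ we get {λ}; from S→C we get {do}. So FIRST(S) = {λ, do}.
FIRST(C): from C→S do K read we get {do}. So FIRST(C) = {do}.
FIRST(S K): take FIRST of each symbol in turn, carrying on past any symbol whose FIRST contains λ; result {λ, do, read}.

{λ, do, read}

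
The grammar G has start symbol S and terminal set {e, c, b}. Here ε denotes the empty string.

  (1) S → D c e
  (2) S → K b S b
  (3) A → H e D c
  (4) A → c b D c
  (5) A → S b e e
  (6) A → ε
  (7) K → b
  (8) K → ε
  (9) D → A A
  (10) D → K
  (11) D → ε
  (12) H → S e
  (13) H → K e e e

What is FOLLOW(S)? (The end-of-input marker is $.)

{$, b, e}

FIRST(K) = {ε, b}
FIRST(S) = {b, c, e}  (via D c e, K b S b)
FIRST(H) = {b, c, e}  (via S e, K e e e)
FIRST(A) = {ε, b, c, e}  (via H e D c, S b e e)
FIRST(D) = {ε, b, c, e}  (via A A, K)
FOLLOW(S) includes $ since S is the start symbol.
FOLLOW(S): in S→K b S b, S is followed by b with FIRST {b}; in A→S b e e, S is followed by b e e with FIRST {b}; in H→S e, S is followed by e with FIRST {e}. Thus FOLLOW(S) = {$, b, e}.
FOLLOW(D): in S→D c e, D is followed by c e with FIRST {c}; in A→H e D c, D is followed by c with FIRST {c}; in A→c b D c, D is followed by c with FIRST {c}. Thus FOLLOW(D) = {c}.
FOLLOW(A): in D→A A (occurrence 1), A is followed by A with FIRST {ε, b, c, e}; in D→A A (occurrence 1), the suffix after A is nullable, so FOLLOW(A) ⊇ FOLLOW(D) = {c}; in D→A A (occurrence 2), the suffix after A is empty, so FOLLOW(A) ⊇ FOLLOW(D) = {c}. Thus FOLLOW(A) = {b, c, e}.
FOLLOW(K): in S→K b S b, K is followed by b S b with FIRST {b}; in D→K, the suffix after K is empty, so FOLLOW(K) ⊇ FOLLOW(D) = {c}; in H→K e e e, K is followed by e e e with FIRST {e}. Thus FOLLOW(K) = {b, c, e}.
FOLLOW(H): in A→H e D c, H is followed by e D c with FIRST {e}. Thus FOLLOW(H) = {e}.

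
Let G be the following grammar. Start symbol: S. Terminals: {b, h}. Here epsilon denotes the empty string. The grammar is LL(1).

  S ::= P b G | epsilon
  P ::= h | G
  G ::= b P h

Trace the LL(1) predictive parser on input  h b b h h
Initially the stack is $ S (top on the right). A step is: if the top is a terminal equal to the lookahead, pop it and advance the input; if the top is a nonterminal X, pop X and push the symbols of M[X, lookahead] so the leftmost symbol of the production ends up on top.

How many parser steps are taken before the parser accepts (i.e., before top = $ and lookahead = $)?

     Stack    Input        Action
  1  $ S      h b b h h $  expand S ::= P b G
  2  $ G b P  h b b h h $  expand P ::= h
  3  $ G b h  h b b h h $  match h
  4  $ G b    b b h h $    match b
  5  $ G      b h h $      expand G ::= b P h
  6  $ h P b  b h h $      match b
  7  $ h P    h h $        expand P ::= h
  8  $ h h    h h $        match h
  9  $ h      h $          match h
Accept reached after 9 steps.

9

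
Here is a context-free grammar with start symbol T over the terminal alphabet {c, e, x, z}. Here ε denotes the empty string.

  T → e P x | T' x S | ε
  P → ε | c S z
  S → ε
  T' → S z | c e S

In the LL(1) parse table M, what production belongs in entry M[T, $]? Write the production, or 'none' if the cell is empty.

FIRST(P): from P→ε we get {ε}; from P→c S z we get {c}. So FIRST(P) = {ε, c}.
FIRST(S): from S→ε we get {ε}. So FIRST(S) = {ε}.
FIRST(T'): from T'→S z we get {z}; from T'→c e S we get {c}. So FIRST(T') = {c, z}.
FIRST(T): from T→e P x we get {e}; from T→T' x S we get {c, z}; from T→ε we get {ε}. So FIRST(T) = {ε, c, e, z}.
FOLLOW(T) includes $ since T is the start symbol.
FOLLOW(T): T appears on no right-hand side. Thus FOLLOW(T) = {$}.
For T → e P x: FIRST(e P x) = {e}, so it goes in M[T, t] for t ∈ {e}.
For T → T' x S: FIRST(T' x S) = {c, z}, so it goes in M[T, t] for t ∈ {c, z}.
For T → ε: FIRST(ε) = {ε}, so it goes in M[T, t] for t ∈ {}; since ε ∈ FIRST, also for every t ∈ FOLLOW(T) = {$}.

T → ε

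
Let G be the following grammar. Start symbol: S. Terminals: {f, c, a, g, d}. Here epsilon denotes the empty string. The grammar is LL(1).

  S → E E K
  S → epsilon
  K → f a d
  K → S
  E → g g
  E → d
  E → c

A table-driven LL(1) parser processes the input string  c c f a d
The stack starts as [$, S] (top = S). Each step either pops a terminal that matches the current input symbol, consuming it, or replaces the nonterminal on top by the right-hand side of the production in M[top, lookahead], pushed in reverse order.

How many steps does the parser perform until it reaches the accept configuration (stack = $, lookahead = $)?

step 1: stack=$ S  input=c c f a d $  — expand S → E E K
step 2: stack=$ K E E  input=c c f a d $  — expand E → c
step 3: stack=$ K E c  input=c c f a d $  — match c
step 4: stack=$ K E  input=c f a d $  — expand E → c
step 5: stack=$ K c  input=c f a d $  — match c
step 6: stack=$ K  input=f a d $  — expand K → f a d
step 7: stack=$ d a f  input=f a d $  — match f
step 8: stack=$ d a  input=a d $  — match a
step 9: stack=$ d  input=d $  — match d
Accept reached after 9 steps.

9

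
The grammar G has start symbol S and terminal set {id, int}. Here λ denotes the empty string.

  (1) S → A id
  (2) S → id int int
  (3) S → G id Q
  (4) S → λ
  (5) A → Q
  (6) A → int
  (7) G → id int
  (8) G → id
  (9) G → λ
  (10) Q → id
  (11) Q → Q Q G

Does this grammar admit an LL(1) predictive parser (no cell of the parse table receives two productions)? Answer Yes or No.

FIRST(S) = {λ, id, int}
FIRST(A) = {id, int}
FIRST(G) = {λ, id}
FIRST(Q) = {id}
FOLLOW(S) = {$}
FOLLOW(A) = {id}
FOLLOW(G) = {$, id}
FOLLOW(Q) = {$, id}
Cell M[G, id] receives both G → id int and G → id and G → λ — the grammar is not LL(1).

No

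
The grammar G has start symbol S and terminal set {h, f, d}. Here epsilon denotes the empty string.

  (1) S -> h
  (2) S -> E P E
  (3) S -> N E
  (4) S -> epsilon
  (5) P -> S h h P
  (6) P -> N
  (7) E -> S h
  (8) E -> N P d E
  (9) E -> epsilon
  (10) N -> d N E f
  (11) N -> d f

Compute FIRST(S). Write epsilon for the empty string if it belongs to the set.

{epsilon, d, h}

FIRST(N): from N->d N E f we get {d}; from N->d f we get {d}. So FIRST(N) = {d}.
FIRST(S): from S->h we get {h}; from S->E P E we get {d, h}; from S->N E we get {d}; from S->epsilon we get {epsilon}. So FIRST(S) = {epsilon, d, h}.
FIRST(P): from P->S h h P we get {d, h}; from P->N we get {d}. So FIRST(P) = {d, h}.
FIRST(E): from E->S h we get {d, h}; from E->N P d E we get {d}; from E->epsilon we get {epsilon}. So FIRST(E) = {epsilon, d, h}.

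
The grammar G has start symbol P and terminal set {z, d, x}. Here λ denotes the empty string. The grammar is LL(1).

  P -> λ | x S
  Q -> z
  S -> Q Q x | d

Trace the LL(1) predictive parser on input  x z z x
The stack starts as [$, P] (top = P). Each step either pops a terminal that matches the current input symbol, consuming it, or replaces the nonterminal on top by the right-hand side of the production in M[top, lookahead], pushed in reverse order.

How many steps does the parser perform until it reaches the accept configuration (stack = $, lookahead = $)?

     Stack    Input      Action
  1  $ P      x z z x $  expand P -> x S
  2  $ S x    x z z x $  match x
  3  $ S      z z x $    expand S -> Q Q x
  4  $ x Q Q  z z x $    expand Q -> z
  5  $ x Q z  z z x $    match z
  6  $ x Q    z x $      expand Q -> z
  7  $ x z    z x $      match z
  8  $ x      x $        match x
Accept reached after 8 steps.

8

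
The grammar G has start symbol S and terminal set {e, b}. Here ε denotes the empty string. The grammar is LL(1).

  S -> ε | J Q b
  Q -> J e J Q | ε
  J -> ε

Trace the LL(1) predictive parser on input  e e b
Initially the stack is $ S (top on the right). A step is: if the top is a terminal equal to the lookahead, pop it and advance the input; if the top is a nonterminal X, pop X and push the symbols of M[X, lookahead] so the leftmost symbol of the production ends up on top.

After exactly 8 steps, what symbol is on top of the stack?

     Stack        Input    Action
  1  $ S          e e b $  expand S -> J Q b
  2  $ b Q J      e e b $  expand J -> ε
  3  $ b Q        e e b $  expand Q -> J e J Q
  4  $ b Q J e J  e e b $  expand J -> ε
  5  $ b Q J e    e e b $  match e
  6  $ b Q J      e b $    expand J -> ε
  7  $ b Q        e b $    expand Q -> J e J Q
  8  $ b Q J e J  e b $    expand J -> ε
Stack after step 8: $ b Q J e (top = e).

e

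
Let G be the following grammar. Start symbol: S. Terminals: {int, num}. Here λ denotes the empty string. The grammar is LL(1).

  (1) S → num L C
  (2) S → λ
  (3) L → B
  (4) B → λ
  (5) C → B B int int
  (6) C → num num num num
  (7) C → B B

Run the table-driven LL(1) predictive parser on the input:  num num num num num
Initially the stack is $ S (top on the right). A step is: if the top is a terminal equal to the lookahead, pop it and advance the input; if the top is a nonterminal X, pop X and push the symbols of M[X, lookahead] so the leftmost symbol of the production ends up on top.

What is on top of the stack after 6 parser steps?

     Stack              Input                  Action
  1  $ S                num num num num num $  expand S → num L C
  2  $ C L num          num num num num num $  match num
  3  $ C L              num num num num $      expand L → B
  4  $ C B              num num num num $      expand B → λ
  5  $ C                num num num num $      expand C → num num num num
  6  $ num num num num  num num num num $      match num
Stack after step 6: $ num num num (top = num).

num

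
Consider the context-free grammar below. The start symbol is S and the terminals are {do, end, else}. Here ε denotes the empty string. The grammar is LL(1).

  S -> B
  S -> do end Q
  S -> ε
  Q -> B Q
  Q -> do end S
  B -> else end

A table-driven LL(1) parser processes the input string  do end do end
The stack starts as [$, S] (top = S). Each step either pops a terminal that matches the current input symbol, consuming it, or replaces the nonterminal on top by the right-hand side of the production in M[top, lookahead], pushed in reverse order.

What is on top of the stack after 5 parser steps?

end

     Stack       Input            Action
  1  $ S         do end do end $  expand S -> do end Q
  2  $ Q end do  do end do end $  match do
  3  $ Q end     end do end $     match end
  4  $ Q         do end $         expand Q -> do end S
  5  $ S end do  do end $         match do
Stack after step 5: $ S end (top = end).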